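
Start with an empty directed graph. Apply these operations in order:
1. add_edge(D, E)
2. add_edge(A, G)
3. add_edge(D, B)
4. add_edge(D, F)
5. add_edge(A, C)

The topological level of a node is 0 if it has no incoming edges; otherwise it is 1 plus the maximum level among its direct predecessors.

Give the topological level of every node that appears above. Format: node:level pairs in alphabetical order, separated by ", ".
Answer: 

Op 1: add_edge(D, E). Edges now: 1
Op 2: add_edge(A, G). Edges now: 2
Op 3: add_edge(D, B). Edges now: 3
Op 4: add_edge(D, F). Edges now: 4
Op 5: add_edge(A, C). Edges now: 5
Compute levels (Kahn BFS):
  sources (in-degree 0): A, D
  process A: level=0
    A->C: in-degree(C)=0, level(C)=1, enqueue
    A->G: in-degree(G)=0, level(G)=1, enqueue
  process D: level=0
    D->B: in-degree(B)=0, level(B)=1, enqueue
    D->E: in-degree(E)=0, level(E)=1, enqueue
    D->F: in-degree(F)=0, level(F)=1, enqueue
  process C: level=1
  process G: level=1
  process B: level=1
  process E: level=1
  process F: level=1
All levels: A:0, B:1, C:1, D:0, E:1, F:1, G:1

Answer: A:0, B:1, C:1, D:0, E:1, F:1, G:1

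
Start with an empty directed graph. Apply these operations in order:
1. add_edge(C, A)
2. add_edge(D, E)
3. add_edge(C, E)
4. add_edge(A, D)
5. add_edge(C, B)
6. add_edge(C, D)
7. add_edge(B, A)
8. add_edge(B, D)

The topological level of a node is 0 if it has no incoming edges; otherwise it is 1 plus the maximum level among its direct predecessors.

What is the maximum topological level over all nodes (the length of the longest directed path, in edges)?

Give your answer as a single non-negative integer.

Answer: 4

Derivation:
Op 1: add_edge(C, A). Edges now: 1
Op 2: add_edge(D, E). Edges now: 2
Op 3: add_edge(C, E). Edges now: 3
Op 4: add_edge(A, D). Edges now: 4
Op 5: add_edge(C, B). Edges now: 5
Op 6: add_edge(C, D). Edges now: 6
Op 7: add_edge(B, A). Edges now: 7
Op 8: add_edge(B, D). Edges now: 8
Compute levels (Kahn BFS):
  sources (in-degree 0): C
  process C: level=0
    C->A: in-degree(A)=1, level(A)>=1
    C->B: in-degree(B)=0, level(B)=1, enqueue
    C->D: in-degree(D)=2, level(D)>=1
    C->E: in-degree(E)=1, level(E)>=1
  process B: level=1
    B->A: in-degree(A)=0, level(A)=2, enqueue
    B->D: in-degree(D)=1, level(D)>=2
  process A: level=2
    A->D: in-degree(D)=0, level(D)=3, enqueue
  process D: level=3
    D->E: in-degree(E)=0, level(E)=4, enqueue
  process E: level=4
All levels: A:2, B:1, C:0, D:3, E:4
max level = 4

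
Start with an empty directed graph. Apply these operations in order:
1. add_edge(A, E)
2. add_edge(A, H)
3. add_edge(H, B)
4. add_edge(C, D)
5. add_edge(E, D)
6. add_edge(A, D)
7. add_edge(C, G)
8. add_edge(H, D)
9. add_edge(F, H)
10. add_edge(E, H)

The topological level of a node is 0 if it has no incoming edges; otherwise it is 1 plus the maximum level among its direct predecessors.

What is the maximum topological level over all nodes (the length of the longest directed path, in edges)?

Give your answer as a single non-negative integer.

Answer: 3

Derivation:
Op 1: add_edge(A, E). Edges now: 1
Op 2: add_edge(A, H). Edges now: 2
Op 3: add_edge(H, B). Edges now: 3
Op 4: add_edge(C, D). Edges now: 4
Op 5: add_edge(E, D). Edges now: 5
Op 6: add_edge(A, D). Edges now: 6
Op 7: add_edge(C, G). Edges now: 7
Op 8: add_edge(H, D). Edges now: 8
Op 9: add_edge(F, H). Edges now: 9
Op 10: add_edge(E, H). Edges now: 10
Compute levels (Kahn BFS):
  sources (in-degree 0): A, C, F
  process A: level=0
    A->D: in-degree(D)=3, level(D)>=1
    A->E: in-degree(E)=0, level(E)=1, enqueue
    A->H: in-degree(H)=2, level(H)>=1
  process C: level=0
    C->D: in-degree(D)=2, level(D)>=1
    C->G: in-degree(G)=0, level(G)=1, enqueue
  process F: level=0
    F->H: in-degree(H)=1, level(H)>=1
  process E: level=1
    E->D: in-degree(D)=1, level(D)>=2
    E->H: in-degree(H)=0, level(H)=2, enqueue
  process G: level=1
  process H: level=2
    H->B: in-degree(B)=0, level(B)=3, enqueue
    H->D: in-degree(D)=0, level(D)=3, enqueue
  process B: level=3
  process D: level=3
All levels: A:0, B:3, C:0, D:3, E:1, F:0, G:1, H:2
max level = 3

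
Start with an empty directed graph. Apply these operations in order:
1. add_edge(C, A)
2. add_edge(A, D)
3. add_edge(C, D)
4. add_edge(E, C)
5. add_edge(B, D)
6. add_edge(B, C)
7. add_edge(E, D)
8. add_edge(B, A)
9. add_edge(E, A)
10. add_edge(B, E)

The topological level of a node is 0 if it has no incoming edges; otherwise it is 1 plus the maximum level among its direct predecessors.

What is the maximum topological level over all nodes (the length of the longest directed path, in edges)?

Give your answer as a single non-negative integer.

Op 1: add_edge(C, A). Edges now: 1
Op 2: add_edge(A, D). Edges now: 2
Op 3: add_edge(C, D). Edges now: 3
Op 4: add_edge(E, C). Edges now: 4
Op 5: add_edge(B, D). Edges now: 5
Op 6: add_edge(B, C). Edges now: 6
Op 7: add_edge(E, D). Edges now: 7
Op 8: add_edge(B, A). Edges now: 8
Op 9: add_edge(E, A). Edges now: 9
Op 10: add_edge(B, E). Edges now: 10
Compute levels (Kahn BFS):
  sources (in-degree 0): B
  process B: level=0
    B->A: in-degree(A)=2, level(A)>=1
    B->C: in-degree(C)=1, level(C)>=1
    B->D: in-degree(D)=3, level(D)>=1
    B->E: in-degree(E)=0, level(E)=1, enqueue
  process E: level=1
    E->A: in-degree(A)=1, level(A)>=2
    E->C: in-degree(C)=0, level(C)=2, enqueue
    E->D: in-degree(D)=2, level(D)>=2
  process C: level=2
    C->A: in-degree(A)=0, level(A)=3, enqueue
    C->D: in-degree(D)=1, level(D)>=3
  process A: level=3
    A->D: in-degree(D)=0, level(D)=4, enqueue
  process D: level=4
All levels: A:3, B:0, C:2, D:4, E:1
max level = 4

Answer: 4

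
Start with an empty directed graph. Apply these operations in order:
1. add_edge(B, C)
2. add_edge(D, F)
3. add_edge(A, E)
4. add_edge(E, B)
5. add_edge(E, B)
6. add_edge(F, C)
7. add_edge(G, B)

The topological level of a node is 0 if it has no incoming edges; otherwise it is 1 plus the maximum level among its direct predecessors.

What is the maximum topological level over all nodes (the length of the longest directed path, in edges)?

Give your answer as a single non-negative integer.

Answer: 3

Derivation:
Op 1: add_edge(B, C). Edges now: 1
Op 2: add_edge(D, F). Edges now: 2
Op 3: add_edge(A, E). Edges now: 3
Op 4: add_edge(E, B). Edges now: 4
Op 5: add_edge(E, B) (duplicate, no change). Edges now: 4
Op 6: add_edge(F, C). Edges now: 5
Op 7: add_edge(G, B). Edges now: 6
Compute levels (Kahn BFS):
  sources (in-degree 0): A, D, G
  process A: level=0
    A->E: in-degree(E)=0, level(E)=1, enqueue
  process D: level=0
    D->F: in-degree(F)=0, level(F)=1, enqueue
  process G: level=0
    G->B: in-degree(B)=1, level(B)>=1
  process E: level=1
    E->B: in-degree(B)=0, level(B)=2, enqueue
  process F: level=1
    F->C: in-degree(C)=1, level(C)>=2
  process B: level=2
    B->C: in-degree(C)=0, level(C)=3, enqueue
  process C: level=3
All levels: A:0, B:2, C:3, D:0, E:1, F:1, G:0
max level = 3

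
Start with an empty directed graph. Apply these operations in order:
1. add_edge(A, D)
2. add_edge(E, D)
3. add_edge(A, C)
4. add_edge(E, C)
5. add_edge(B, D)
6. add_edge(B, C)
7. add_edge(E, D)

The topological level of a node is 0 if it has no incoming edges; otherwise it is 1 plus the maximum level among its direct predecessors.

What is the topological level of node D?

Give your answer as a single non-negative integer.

Op 1: add_edge(A, D). Edges now: 1
Op 2: add_edge(E, D). Edges now: 2
Op 3: add_edge(A, C). Edges now: 3
Op 4: add_edge(E, C). Edges now: 4
Op 5: add_edge(B, D). Edges now: 5
Op 6: add_edge(B, C). Edges now: 6
Op 7: add_edge(E, D) (duplicate, no change). Edges now: 6
Compute levels (Kahn BFS):
  sources (in-degree 0): A, B, E
  process A: level=0
    A->C: in-degree(C)=2, level(C)>=1
    A->D: in-degree(D)=2, level(D)>=1
  process B: level=0
    B->C: in-degree(C)=1, level(C)>=1
    B->D: in-degree(D)=1, level(D)>=1
  process E: level=0
    E->C: in-degree(C)=0, level(C)=1, enqueue
    E->D: in-degree(D)=0, level(D)=1, enqueue
  process C: level=1
  process D: level=1
All levels: A:0, B:0, C:1, D:1, E:0
level(D) = 1

Answer: 1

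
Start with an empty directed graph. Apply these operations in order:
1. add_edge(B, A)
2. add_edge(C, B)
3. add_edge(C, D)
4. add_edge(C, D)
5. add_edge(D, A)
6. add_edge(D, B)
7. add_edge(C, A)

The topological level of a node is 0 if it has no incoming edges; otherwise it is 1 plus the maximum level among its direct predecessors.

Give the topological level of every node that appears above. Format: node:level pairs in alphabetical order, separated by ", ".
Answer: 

Op 1: add_edge(B, A). Edges now: 1
Op 2: add_edge(C, B). Edges now: 2
Op 3: add_edge(C, D). Edges now: 3
Op 4: add_edge(C, D) (duplicate, no change). Edges now: 3
Op 5: add_edge(D, A). Edges now: 4
Op 6: add_edge(D, B). Edges now: 5
Op 7: add_edge(C, A). Edges now: 6
Compute levels (Kahn BFS):
  sources (in-degree 0): C
  process C: level=0
    C->A: in-degree(A)=2, level(A)>=1
    C->B: in-degree(B)=1, level(B)>=1
    C->D: in-degree(D)=0, level(D)=1, enqueue
  process D: level=1
    D->A: in-degree(A)=1, level(A)>=2
    D->B: in-degree(B)=0, level(B)=2, enqueue
  process B: level=2
    B->A: in-degree(A)=0, level(A)=3, enqueue
  process A: level=3
All levels: A:3, B:2, C:0, D:1

Answer: A:3, B:2, C:0, D:1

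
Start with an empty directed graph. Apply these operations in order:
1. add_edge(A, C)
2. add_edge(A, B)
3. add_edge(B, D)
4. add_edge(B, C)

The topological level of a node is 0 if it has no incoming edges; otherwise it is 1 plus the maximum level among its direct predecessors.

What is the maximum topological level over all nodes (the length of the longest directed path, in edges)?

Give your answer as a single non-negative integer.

Op 1: add_edge(A, C). Edges now: 1
Op 2: add_edge(A, B). Edges now: 2
Op 3: add_edge(B, D). Edges now: 3
Op 4: add_edge(B, C). Edges now: 4
Compute levels (Kahn BFS):
  sources (in-degree 0): A
  process A: level=0
    A->B: in-degree(B)=0, level(B)=1, enqueue
    A->C: in-degree(C)=1, level(C)>=1
  process B: level=1
    B->C: in-degree(C)=0, level(C)=2, enqueue
    B->D: in-degree(D)=0, level(D)=2, enqueue
  process C: level=2
  process D: level=2
All levels: A:0, B:1, C:2, D:2
max level = 2

Answer: 2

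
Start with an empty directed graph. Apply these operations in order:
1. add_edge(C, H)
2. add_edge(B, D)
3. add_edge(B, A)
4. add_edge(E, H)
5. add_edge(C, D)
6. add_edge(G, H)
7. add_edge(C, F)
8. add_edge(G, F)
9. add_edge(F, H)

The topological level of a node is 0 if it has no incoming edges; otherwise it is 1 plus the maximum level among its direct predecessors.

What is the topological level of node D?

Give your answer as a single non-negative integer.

Answer: 1

Derivation:
Op 1: add_edge(C, H). Edges now: 1
Op 2: add_edge(B, D). Edges now: 2
Op 3: add_edge(B, A). Edges now: 3
Op 4: add_edge(E, H). Edges now: 4
Op 5: add_edge(C, D). Edges now: 5
Op 6: add_edge(G, H). Edges now: 6
Op 7: add_edge(C, F). Edges now: 7
Op 8: add_edge(G, F). Edges now: 8
Op 9: add_edge(F, H). Edges now: 9
Compute levels (Kahn BFS):
  sources (in-degree 0): B, C, E, G
  process B: level=0
    B->A: in-degree(A)=0, level(A)=1, enqueue
    B->D: in-degree(D)=1, level(D)>=1
  process C: level=0
    C->D: in-degree(D)=0, level(D)=1, enqueue
    C->F: in-degree(F)=1, level(F)>=1
    C->H: in-degree(H)=3, level(H)>=1
  process E: level=0
    E->H: in-degree(H)=2, level(H)>=1
  process G: level=0
    G->F: in-degree(F)=0, level(F)=1, enqueue
    G->H: in-degree(H)=1, level(H)>=1
  process A: level=1
  process D: level=1
  process F: level=1
    F->H: in-degree(H)=0, level(H)=2, enqueue
  process H: level=2
All levels: A:1, B:0, C:0, D:1, E:0, F:1, G:0, H:2
level(D) = 1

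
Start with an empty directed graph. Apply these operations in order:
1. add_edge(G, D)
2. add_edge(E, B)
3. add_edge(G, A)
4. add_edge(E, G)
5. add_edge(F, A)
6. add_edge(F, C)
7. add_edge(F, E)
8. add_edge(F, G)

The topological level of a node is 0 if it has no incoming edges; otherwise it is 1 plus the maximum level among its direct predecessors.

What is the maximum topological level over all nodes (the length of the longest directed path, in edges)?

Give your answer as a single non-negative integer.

Answer: 3

Derivation:
Op 1: add_edge(G, D). Edges now: 1
Op 2: add_edge(E, B). Edges now: 2
Op 3: add_edge(G, A). Edges now: 3
Op 4: add_edge(E, G). Edges now: 4
Op 5: add_edge(F, A). Edges now: 5
Op 6: add_edge(F, C). Edges now: 6
Op 7: add_edge(F, E). Edges now: 7
Op 8: add_edge(F, G). Edges now: 8
Compute levels (Kahn BFS):
  sources (in-degree 0): F
  process F: level=0
    F->A: in-degree(A)=1, level(A)>=1
    F->C: in-degree(C)=0, level(C)=1, enqueue
    F->E: in-degree(E)=0, level(E)=1, enqueue
    F->G: in-degree(G)=1, level(G)>=1
  process C: level=1
  process E: level=1
    E->B: in-degree(B)=0, level(B)=2, enqueue
    E->G: in-degree(G)=0, level(G)=2, enqueue
  process B: level=2
  process G: level=2
    G->A: in-degree(A)=0, level(A)=3, enqueue
    G->D: in-degree(D)=0, level(D)=3, enqueue
  process A: level=3
  process D: level=3
All levels: A:3, B:2, C:1, D:3, E:1, F:0, G:2
max level = 3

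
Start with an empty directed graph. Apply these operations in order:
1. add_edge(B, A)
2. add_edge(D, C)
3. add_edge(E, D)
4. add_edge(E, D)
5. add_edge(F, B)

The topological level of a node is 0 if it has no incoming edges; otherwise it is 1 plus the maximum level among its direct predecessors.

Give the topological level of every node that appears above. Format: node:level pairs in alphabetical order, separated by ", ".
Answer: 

Op 1: add_edge(B, A). Edges now: 1
Op 2: add_edge(D, C). Edges now: 2
Op 3: add_edge(E, D). Edges now: 3
Op 4: add_edge(E, D) (duplicate, no change). Edges now: 3
Op 5: add_edge(F, B). Edges now: 4
Compute levels (Kahn BFS):
  sources (in-degree 0): E, F
  process E: level=0
    E->D: in-degree(D)=0, level(D)=1, enqueue
  process F: level=0
    F->B: in-degree(B)=0, level(B)=1, enqueue
  process D: level=1
    D->C: in-degree(C)=0, level(C)=2, enqueue
  process B: level=1
    B->A: in-degree(A)=0, level(A)=2, enqueue
  process C: level=2
  process A: level=2
All levels: A:2, B:1, C:2, D:1, E:0, F:0

Answer: A:2, B:1, C:2, D:1, E:0, F:0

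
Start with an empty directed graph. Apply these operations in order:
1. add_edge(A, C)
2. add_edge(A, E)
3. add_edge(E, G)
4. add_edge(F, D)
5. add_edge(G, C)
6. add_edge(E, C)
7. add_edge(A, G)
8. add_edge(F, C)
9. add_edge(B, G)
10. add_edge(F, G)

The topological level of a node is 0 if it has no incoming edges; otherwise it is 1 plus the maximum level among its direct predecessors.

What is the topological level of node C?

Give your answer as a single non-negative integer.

Op 1: add_edge(A, C). Edges now: 1
Op 2: add_edge(A, E). Edges now: 2
Op 3: add_edge(E, G). Edges now: 3
Op 4: add_edge(F, D). Edges now: 4
Op 5: add_edge(G, C). Edges now: 5
Op 6: add_edge(E, C). Edges now: 6
Op 7: add_edge(A, G). Edges now: 7
Op 8: add_edge(F, C). Edges now: 8
Op 9: add_edge(B, G). Edges now: 9
Op 10: add_edge(F, G). Edges now: 10
Compute levels (Kahn BFS):
  sources (in-degree 0): A, B, F
  process A: level=0
    A->C: in-degree(C)=3, level(C)>=1
    A->E: in-degree(E)=0, level(E)=1, enqueue
    A->G: in-degree(G)=3, level(G)>=1
  process B: level=0
    B->G: in-degree(G)=2, level(G)>=1
  process F: level=0
    F->C: in-degree(C)=2, level(C)>=1
    F->D: in-degree(D)=0, level(D)=1, enqueue
    F->G: in-degree(G)=1, level(G)>=1
  process E: level=1
    E->C: in-degree(C)=1, level(C)>=2
    E->G: in-degree(G)=0, level(G)=2, enqueue
  process D: level=1
  process G: level=2
    G->C: in-degree(C)=0, level(C)=3, enqueue
  process C: level=3
All levels: A:0, B:0, C:3, D:1, E:1, F:0, G:2
level(C) = 3

Answer: 3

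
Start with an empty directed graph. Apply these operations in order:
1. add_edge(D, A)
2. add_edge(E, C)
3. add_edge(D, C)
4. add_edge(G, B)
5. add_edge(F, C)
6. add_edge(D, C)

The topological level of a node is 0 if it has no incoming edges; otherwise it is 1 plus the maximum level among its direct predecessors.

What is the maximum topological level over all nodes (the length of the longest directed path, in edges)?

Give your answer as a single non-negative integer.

Answer: 1

Derivation:
Op 1: add_edge(D, A). Edges now: 1
Op 2: add_edge(E, C). Edges now: 2
Op 3: add_edge(D, C). Edges now: 3
Op 4: add_edge(G, B). Edges now: 4
Op 5: add_edge(F, C). Edges now: 5
Op 6: add_edge(D, C) (duplicate, no change). Edges now: 5
Compute levels (Kahn BFS):
  sources (in-degree 0): D, E, F, G
  process D: level=0
    D->A: in-degree(A)=0, level(A)=1, enqueue
    D->C: in-degree(C)=2, level(C)>=1
  process E: level=0
    E->C: in-degree(C)=1, level(C)>=1
  process F: level=0
    F->C: in-degree(C)=0, level(C)=1, enqueue
  process G: level=0
    G->B: in-degree(B)=0, level(B)=1, enqueue
  process A: level=1
  process C: level=1
  process B: level=1
All levels: A:1, B:1, C:1, D:0, E:0, F:0, G:0
max level = 1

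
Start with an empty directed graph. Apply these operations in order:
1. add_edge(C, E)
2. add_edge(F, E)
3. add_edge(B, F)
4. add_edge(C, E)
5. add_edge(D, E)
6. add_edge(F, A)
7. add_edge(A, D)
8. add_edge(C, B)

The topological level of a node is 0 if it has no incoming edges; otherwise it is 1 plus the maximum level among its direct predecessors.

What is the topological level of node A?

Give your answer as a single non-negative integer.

Answer: 3

Derivation:
Op 1: add_edge(C, E). Edges now: 1
Op 2: add_edge(F, E). Edges now: 2
Op 3: add_edge(B, F). Edges now: 3
Op 4: add_edge(C, E) (duplicate, no change). Edges now: 3
Op 5: add_edge(D, E). Edges now: 4
Op 6: add_edge(F, A). Edges now: 5
Op 7: add_edge(A, D). Edges now: 6
Op 8: add_edge(C, B). Edges now: 7
Compute levels (Kahn BFS):
  sources (in-degree 0): C
  process C: level=0
    C->B: in-degree(B)=0, level(B)=1, enqueue
    C->E: in-degree(E)=2, level(E)>=1
  process B: level=1
    B->F: in-degree(F)=0, level(F)=2, enqueue
  process F: level=2
    F->A: in-degree(A)=0, level(A)=3, enqueue
    F->E: in-degree(E)=1, level(E)>=3
  process A: level=3
    A->D: in-degree(D)=0, level(D)=4, enqueue
  process D: level=4
    D->E: in-degree(E)=0, level(E)=5, enqueue
  process E: level=5
All levels: A:3, B:1, C:0, D:4, E:5, F:2
level(A) = 3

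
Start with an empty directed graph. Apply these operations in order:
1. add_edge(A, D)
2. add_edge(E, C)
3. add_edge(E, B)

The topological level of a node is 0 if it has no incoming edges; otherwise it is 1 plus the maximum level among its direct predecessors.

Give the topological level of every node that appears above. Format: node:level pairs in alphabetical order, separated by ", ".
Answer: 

Answer: A:0, B:1, C:1, D:1, E:0

Derivation:
Op 1: add_edge(A, D). Edges now: 1
Op 2: add_edge(E, C). Edges now: 2
Op 3: add_edge(E, B). Edges now: 3
Compute levels (Kahn BFS):
  sources (in-degree 0): A, E
  process A: level=0
    A->D: in-degree(D)=0, level(D)=1, enqueue
  process E: level=0
    E->B: in-degree(B)=0, level(B)=1, enqueue
    E->C: in-degree(C)=0, level(C)=1, enqueue
  process D: level=1
  process B: level=1
  process C: level=1
All levels: A:0, B:1, C:1, D:1, E:0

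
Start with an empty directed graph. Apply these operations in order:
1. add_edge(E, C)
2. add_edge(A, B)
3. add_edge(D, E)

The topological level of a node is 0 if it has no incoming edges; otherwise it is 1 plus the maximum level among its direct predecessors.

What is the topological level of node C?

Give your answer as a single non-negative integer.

Answer: 2

Derivation:
Op 1: add_edge(E, C). Edges now: 1
Op 2: add_edge(A, B). Edges now: 2
Op 3: add_edge(D, E). Edges now: 3
Compute levels (Kahn BFS):
  sources (in-degree 0): A, D
  process A: level=0
    A->B: in-degree(B)=0, level(B)=1, enqueue
  process D: level=0
    D->E: in-degree(E)=0, level(E)=1, enqueue
  process B: level=1
  process E: level=1
    E->C: in-degree(C)=0, level(C)=2, enqueue
  process C: level=2
All levels: A:0, B:1, C:2, D:0, E:1
level(C) = 2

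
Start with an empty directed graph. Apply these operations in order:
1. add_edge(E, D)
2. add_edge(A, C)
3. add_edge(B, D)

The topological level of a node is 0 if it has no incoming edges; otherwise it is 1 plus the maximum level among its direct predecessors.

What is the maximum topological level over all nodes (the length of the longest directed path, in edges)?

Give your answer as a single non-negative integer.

Answer: 1

Derivation:
Op 1: add_edge(E, D). Edges now: 1
Op 2: add_edge(A, C). Edges now: 2
Op 3: add_edge(B, D). Edges now: 3
Compute levels (Kahn BFS):
  sources (in-degree 0): A, B, E
  process A: level=0
    A->C: in-degree(C)=0, level(C)=1, enqueue
  process B: level=0
    B->D: in-degree(D)=1, level(D)>=1
  process E: level=0
    E->D: in-degree(D)=0, level(D)=1, enqueue
  process C: level=1
  process D: level=1
All levels: A:0, B:0, C:1, D:1, E:0
max level = 1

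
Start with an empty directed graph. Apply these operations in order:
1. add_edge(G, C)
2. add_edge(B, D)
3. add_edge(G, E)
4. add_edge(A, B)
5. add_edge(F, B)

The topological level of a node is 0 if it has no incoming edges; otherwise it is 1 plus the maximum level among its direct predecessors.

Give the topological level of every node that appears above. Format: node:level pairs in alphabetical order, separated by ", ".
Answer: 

Op 1: add_edge(G, C). Edges now: 1
Op 2: add_edge(B, D). Edges now: 2
Op 3: add_edge(G, E). Edges now: 3
Op 4: add_edge(A, B). Edges now: 4
Op 5: add_edge(F, B). Edges now: 5
Compute levels (Kahn BFS):
  sources (in-degree 0): A, F, G
  process A: level=0
    A->B: in-degree(B)=1, level(B)>=1
  process F: level=0
    F->B: in-degree(B)=0, level(B)=1, enqueue
  process G: level=0
    G->C: in-degree(C)=0, level(C)=1, enqueue
    G->E: in-degree(E)=0, level(E)=1, enqueue
  process B: level=1
    B->D: in-degree(D)=0, level(D)=2, enqueue
  process C: level=1
  process E: level=1
  process D: level=2
All levels: A:0, B:1, C:1, D:2, E:1, F:0, G:0

Answer: A:0, B:1, C:1, D:2, E:1, F:0, G:0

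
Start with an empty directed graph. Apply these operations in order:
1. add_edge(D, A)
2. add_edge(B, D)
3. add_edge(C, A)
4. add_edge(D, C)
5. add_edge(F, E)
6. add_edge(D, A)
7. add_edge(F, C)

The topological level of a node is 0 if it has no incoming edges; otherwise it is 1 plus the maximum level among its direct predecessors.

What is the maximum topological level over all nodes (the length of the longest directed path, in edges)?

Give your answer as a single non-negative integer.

Answer: 3

Derivation:
Op 1: add_edge(D, A). Edges now: 1
Op 2: add_edge(B, D). Edges now: 2
Op 3: add_edge(C, A). Edges now: 3
Op 4: add_edge(D, C). Edges now: 4
Op 5: add_edge(F, E). Edges now: 5
Op 6: add_edge(D, A) (duplicate, no change). Edges now: 5
Op 7: add_edge(F, C). Edges now: 6
Compute levels (Kahn BFS):
  sources (in-degree 0): B, F
  process B: level=0
    B->D: in-degree(D)=0, level(D)=1, enqueue
  process F: level=0
    F->C: in-degree(C)=1, level(C)>=1
    F->E: in-degree(E)=0, level(E)=1, enqueue
  process D: level=1
    D->A: in-degree(A)=1, level(A)>=2
    D->C: in-degree(C)=0, level(C)=2, enqueue
  process E: level=1
  process C: level=2
    C->A: in-degree(A)=0, level(A)=3, enqueue
  process A: level=3
All levels: A:3, B:0, C:2, D:1, E:1, F:0
max level = 3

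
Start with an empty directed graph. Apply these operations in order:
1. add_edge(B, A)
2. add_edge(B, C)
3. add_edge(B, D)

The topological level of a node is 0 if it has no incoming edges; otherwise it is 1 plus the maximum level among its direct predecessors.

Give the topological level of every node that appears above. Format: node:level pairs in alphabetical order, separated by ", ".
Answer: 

Op 1: add_edge(B, A). Edges now: 1
Op 2: add_edge(B, C). Edges now: 2
Op 3: add_edge(B, D). Edges now: 3
Compute levels (Kahn BFS):
  sources (in-degree 0): B
  process B: level=0
    B->A: in-degree(A)=0, level(A)=1, enqueue
    B->C: in-degree(C)=0, level(C)=1, enqueue
    B->D: in-degree(D)=0, level(D)=1, enqueue
  process A: level=1
  process C: level=1
  process D: level=1
All levels: A:1, B:0, C:1, D:1

Answer: A:1, B:0, C:1, D:1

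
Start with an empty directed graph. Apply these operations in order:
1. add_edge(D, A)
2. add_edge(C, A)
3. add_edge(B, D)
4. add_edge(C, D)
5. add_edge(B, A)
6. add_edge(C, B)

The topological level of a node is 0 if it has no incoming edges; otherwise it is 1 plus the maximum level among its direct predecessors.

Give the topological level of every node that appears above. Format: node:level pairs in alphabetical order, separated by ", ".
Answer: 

Answer: A:3, B:1, C:0, D:2

Derivation:
Op 1: add_edge(D, A). Edges now: 1
Op 2: add_edge(C, A). Edges now: 2
Op 3: add_edge(B, D). Edges now: 3
Op 4: add_edge(C, D). Edges now: 4
Op 5: add_edge(B, A). Edges now: 5
Op 6: add_edge(C, B). Edges now: 6
Compute levels (Kahn BFS):
  sources (in-degree 0): C
  process C: level=0
    C->A: in-degree(A)=2, level(A)>=1
    C->B: in-degree(B)=0, level(B)=1, enqueue
    C->D: in-degree(D)=1, level(D)>=1
  process B: level=1
    B->A: in-degree(A)=1, level(A)>=2
    B->D: in-degree(D)=0, level(D)=2, enqueue
  process D: level=2
    D->A: in-degree(A)=0, level(A)=3, enqueue
  process A: level=3
All levels: A:3, B:1, C:0, D:2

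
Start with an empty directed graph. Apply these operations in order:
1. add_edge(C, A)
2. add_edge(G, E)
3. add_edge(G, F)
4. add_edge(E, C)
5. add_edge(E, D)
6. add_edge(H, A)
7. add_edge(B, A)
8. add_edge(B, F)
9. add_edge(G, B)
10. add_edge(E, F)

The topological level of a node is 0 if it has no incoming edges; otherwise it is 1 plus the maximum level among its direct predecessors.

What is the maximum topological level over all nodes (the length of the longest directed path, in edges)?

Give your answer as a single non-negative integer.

Answer: 3

Derivation:
Op 1: add_edge(C, A). Edges now: 1
Op 2: add_edge(G, E). Edges now: 2
Op 3: add_edge(G, F). Edges now: 3
Op 4: add_edge(E, C). Edges now: 4
Op 5: add_edge(E, D). Edges now: 5
Op 6: add_edge(H, A). Edges now: 6
Op 7: add_edge(B, A). Edges now: 7
Op 8: add_edge(B, F). Edges now: 8
Op 9: add_edge(G, B). Edges now: 9
Op 10: add_edge(E, F). Edges now: 10
Compute levels (Kahn BFS):
  sources (in-degree 0): G, H
  process G: level=0
    G->B: in-degree(B)=0, level(B)=1, enqueue
    G->E: in-degree(E)=0, level(E)=1, enqueue
    G->F: in-degree(F)=2, level(F)>=1
  process H: level=0
    H->A: in-degree(A)=2, level(A)>=1
  process B: level=1
    B->A: in-degree(A)=1, level(A)>=2
    B->F: in-degree(F)=1, level(F)>=2
  process E: level=1
    E->C: in-degree(C)=0, level(C)=2, enqueue
    E->D: in-degree(D)=0, level(D)=2, enqueue
    E->F: in-degree(F)=0, level(F)=2, enqueue
  process C: level=2
    C->A: in-degree(A)=0, level(A)=3, enqueue
  process D: level=2
  process F: level=2
  process A: level=3
All levels: A:3, B:1, C:2, D:2, E:1, F:2, G:0, H:0
max level = 3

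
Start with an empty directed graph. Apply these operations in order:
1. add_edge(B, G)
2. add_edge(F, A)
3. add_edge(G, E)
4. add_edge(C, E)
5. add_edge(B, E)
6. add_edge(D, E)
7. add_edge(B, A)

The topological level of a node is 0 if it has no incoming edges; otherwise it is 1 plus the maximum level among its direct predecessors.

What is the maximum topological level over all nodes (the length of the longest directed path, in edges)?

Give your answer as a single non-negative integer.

Answer: 2

Derivation:
Op 1: add_edge(B, G). Edges now: 1
Op 2: add_edge(F, A). Edges now: 2
Op 3: add_edge(G, E). Edges now: 3
Op 4: add_edge(C, E). Edges now: 4
Op 5: add_edge(B, E). Edges now: 5
Op 6: add_edge(D, E). Edges now: 6
Op 7: add_edge(B, A). Edges now: 7
Compute levels (Kahn BFS):
  sources (in-degree 0): B, C, D, F
  process B: level=0
    B->A: in-degree(A)=1, level(A)>=1
    B->E: in-degree(E)=3, level(E)>=1
    B->G: in-degree(G)=0, level(G)=1, enqueue
  process C: level=0
    C->E: in-degree(E)=2, level(E)>=1
  process D: level=0
    D->E: in-degree(E)=1, level(E)>=1
  process F: level=0
    F->A: in-degree(A)=0, level(A)=1, enqueue
  process G: level=1
    G->E: in-degree(E)=0, level(E)=2, enqueue
  process A: level=1
  process E: level=2
All levels: A:1, B:0, C:0, D:0, E:2, F:0, G:1
max level = 2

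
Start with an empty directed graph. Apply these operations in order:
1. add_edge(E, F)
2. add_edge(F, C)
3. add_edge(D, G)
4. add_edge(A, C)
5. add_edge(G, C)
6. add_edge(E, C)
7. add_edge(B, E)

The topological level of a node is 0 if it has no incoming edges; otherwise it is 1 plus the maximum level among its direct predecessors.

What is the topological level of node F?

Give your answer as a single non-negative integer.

Answer: 2

Derivation:
Op 1: add_edge(E, F). Edges now: 1
Op 2: add_edge(F, C). Edges now: 2
Op 3: add_edge(D, G). Edges now: 3
Op 4: add_edge(A, C). Edges now: 4
Op 5: add_edge(G, C). Edges now: 5
Op 6: add_edge(E, C). Edges now: 6
Op 7: add_edge(B, E). Edges now: 7
Compute levels (Kahn BFS):
  sources (in-degree 0): A, B, D
  process A: level=0
    A->C: in-degree(C)=3, level(C)>=1
  process B: level=0
    B->E: in-degree(E)=0, level(E)=1, enqueue
  process D: level=0
    D->G: in-degree(G)=0, level(G)=1, enqueue
  process E: level=1
    E->C: in-degree(C)=2, level(C)>=2
    E->F: in-degree(F)=0, level(F)=2, enqueue
  process G: level=1
    G->C: in-degree(C)=1, level(C)>=2
  process F: level=2
    F->C: in-degree(C)=0, level(C)=3, enqueue
  process C: level=3
All levels: A:0, B:0, C:3, D:0, E:1, F:2, G:1
level(F) = 2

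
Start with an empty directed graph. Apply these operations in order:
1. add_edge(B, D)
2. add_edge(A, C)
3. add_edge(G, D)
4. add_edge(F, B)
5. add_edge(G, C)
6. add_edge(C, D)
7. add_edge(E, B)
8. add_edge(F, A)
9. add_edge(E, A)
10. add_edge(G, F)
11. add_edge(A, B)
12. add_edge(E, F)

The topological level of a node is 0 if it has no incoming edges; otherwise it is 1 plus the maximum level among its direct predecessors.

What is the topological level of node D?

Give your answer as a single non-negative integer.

Answer: 4

Derivation:
Op 1: add_edge(B, D). Edges now: 1
Op 2: add_edge(A, C). Edges now: 2
Op 3: add_edge(G, D). Edges now: 3
Op 4: add_edge(F, B). Edges now: 4
Op 5: add_edge(G, C). Edges now: 5
Op 6: add_edge(C, D). Edges now: 6
Op 7: add_edge(E, B). Edges now: 7
Op 8: add_edge(F, A). Edges now: 8
Op 9: add_edge(E, A). Edges now: 9
Op 10: add_edge(G, F). Edges now: 10
Op 11: add_edge(A, B). Edges now: 11
Op 12: add_edge(E, F). Edges now: 12
Compute levels (Kahn BFS):
  sources (in-degree 0): E, G
  process E: level=0
    E->A: in-degree(A)=1, level(A)>=1
    E->B: in-degree(B)=2, level(B)>=1
    E->F: in-degree(F)=1, level(F)>=1
  process G: level=0
    G->C: in-degree(C)=1, level(C)>=1
    G->D: in-degree(D)=2, level(D)>=1
    G->F: in-degree(F)=0, level(F)=1, enqueue
  process F: level=1
    F->A: in-degree(A)=0, level(A)=2, enqueue
    F->B: in-degree(B)=1, level(B)>=2
  process A: level=2
    A->B: in-degree(B)=0, level(B)=3, enqueue
    A->C: in-degree(C)=0, level(C)=3, enqueue
  process B: level=3
    B->D: in-degree(D)=1, level(D)>=4
  process C: level=3
    C->D: in-degree(D)=0, level(D)=4, enqueue
  process D: level=4
All levels: A:2, B:3, C:3, D:4, E:0, F:1, G:0
level(D) = 4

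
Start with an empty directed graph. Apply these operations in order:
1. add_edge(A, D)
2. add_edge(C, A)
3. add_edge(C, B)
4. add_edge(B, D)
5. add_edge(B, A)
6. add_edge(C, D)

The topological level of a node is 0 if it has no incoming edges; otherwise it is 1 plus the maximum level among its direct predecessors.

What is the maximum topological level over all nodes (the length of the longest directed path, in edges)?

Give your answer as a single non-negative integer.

Answer: 3

Derivation:
Op 1: add_edge(A, D). Edges now: 1
Op 2: add_edge(C, A). Edges now: 2
Op 3: add_edge(C, B). Edges now: 3
Op 4: add_edge(B, D). Edges now: 4
Op 5: add_edge(B, A). Edges now: 5
Op 6: add_edge(C, D). Edges now: 6
Compute levels (Kahn BFS):
  sources (in-degree 0): C
  process C: level=0
    C->A: in-degree(A)=1, level(A)>=1
    C->B: in-degree(B)=0, level(B)=1, enqueue
    C->D: in-degree(D)=2, level(D)>=1
  process B: level=1
    B->A: in-degree(A)=0, level(A)=2, enqueue
    B->D: in-degree(D)=1, level(D)>=2
  process A: level=2
    A->D: in-degree(D)=0, level(D)=3, enqueue
  process D: level=3
All levels: A:2, B:1, C:0, D:3
max level = 3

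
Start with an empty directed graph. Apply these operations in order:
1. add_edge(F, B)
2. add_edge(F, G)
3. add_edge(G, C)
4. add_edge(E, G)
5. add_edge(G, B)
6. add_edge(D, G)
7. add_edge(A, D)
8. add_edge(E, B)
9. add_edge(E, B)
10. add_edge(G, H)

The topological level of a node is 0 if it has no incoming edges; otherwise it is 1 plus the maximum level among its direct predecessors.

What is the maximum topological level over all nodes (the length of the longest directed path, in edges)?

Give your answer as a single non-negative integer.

Answer: 3

Derivation:
Op 1: add_edge(F, B). Edges now: 1
Op 2: add_edge(F, G). Edges now: 2
Op 3: add_edge(G, C). Edges now: 3
Op 4: add_edge(E, G). Edges now: 4
Op 5: add_edge(G, B). Edges now: 5
Op 6: add_edge(D, G). Edges now: 6
Op 7: add_edge(A, D). Edges now: 7
Op 8: add_edge(E, B). Edges now: 8
Op 9: add_edge(E, B) (duplicate, no change). Edges now: 8
Op 10: add_edge(G, H). Edges now: 9
Compute levels (Kahn BFS):
  sources (in-degree 0): A, E, F
  process A: level=0
    A->D: in-degree(D)=0, level(D)=1, enqueue
  process E: level=0
    E->B: in-degree(B)=2, level(B)>=1
    E->G: in-degree(G)=2, level(G)>=1
  process F: level=0
    F->B: in-degree(B)=1, level(B)>=1
    F->G: in-degree(G)=1, level(G)>=1
  process D: level=1
    D->G: in-degree(G)=0, level(G)=2, enqueue
  process G: level=2
    G->B: in-degree(B)=0, level(B)=3, enqueue
    G->C: in-degree(C)=0, level(C)=3, enqueue
    G->H: in-degree(H)=0, level(H)=3, enqueue
  process B: level=3
  process C: level=3
  process H: level=3
All levels: A:0, B:3, C:3, D:1, E:0, F:0, G:2, H:3
max level = 3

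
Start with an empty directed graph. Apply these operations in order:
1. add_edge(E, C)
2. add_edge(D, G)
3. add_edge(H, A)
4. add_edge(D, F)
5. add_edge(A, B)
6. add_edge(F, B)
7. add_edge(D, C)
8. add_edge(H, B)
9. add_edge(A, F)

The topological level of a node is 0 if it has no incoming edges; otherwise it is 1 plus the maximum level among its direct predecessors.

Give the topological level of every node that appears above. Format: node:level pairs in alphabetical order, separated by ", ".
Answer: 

Answer: A:1, B:3, C:1, D:0, E:0, F:2, G:1, H:0

Derivation:
Op 1: add_edge(E, C). Edges now: 1
Op 2: add_edge(D, G). Edges now: 2
Op 3: add_edge(H, A). Edges now: 3
Op 4: add_edge(D, F). Edges now: 4
Op 5: add_edge(A, B). Edges now: 5
Op 6: add_edge(F, B). Edges now: 6
Op 7: add_edge(D, C). Edges now: 7
Op 8: add_edge(H, B). Edges now: 8
Op 9: add_edge(A, F). Edges now: 9
Compute levels (Kahn BFS):
  sources (in-degree 0): D, E, H
  process D: level=0
    D->C: in-degree(C)=1, level(C)>=1
    D->F: in-degree(F)=1, level(F)>=1
    D->G: in-degree(G)=0, level(G)=1, enqueue
  process E: level=0
    E->C: in-degree(C)=0, level(C)=1, enqueue
  process H: level=0
    H->A: in-degree(A)=0, level(A)=1, enqueue
    H->B: in-degree(B)=2, level(B)>=1
  process G: level=1
  process C: level=1
  process A: level=1
    A->B: in-degree(B)=1, level(B)>=2
    A->F: in-degree(F)=0, level(F)=2, enqueue
  process F: level=2
    F->B: in-degree(B)=0, level(B)=3, enqueue
  process B: level=3
All levels: A:1, B:3, C:1, D:0, E:0, F:2, G:1, H:0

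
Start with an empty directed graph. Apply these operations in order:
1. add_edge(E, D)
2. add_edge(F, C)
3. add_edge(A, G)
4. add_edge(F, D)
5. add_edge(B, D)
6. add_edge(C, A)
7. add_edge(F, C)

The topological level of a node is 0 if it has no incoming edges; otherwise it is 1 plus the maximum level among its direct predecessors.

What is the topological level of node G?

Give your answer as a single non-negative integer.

Answer: 3

Derivation:
Op 1: add_edge(E, D). Edges now: 1
Op 2: add_edge(F, C). Edges now: 2
Op 3: add_edge(A, G). Edges now: 3
Op 4: add_edge(F, D). Edges now: 4
Op 5: add_edge(B, D). Edges now: 5
Op 6: add_edge(C, A). Edges now: 6
Op 7: add_edge(F, C) (duplicate, no change). Edges now: 6
Compute levels (Kahn BFS):
  sources (in-degree 0): B, E, F
  process B: level=0
    B->D: in-degree(D)=2, level(D)>=1
  process E: level=0
    E->D: in-degree(D)=1, level(D)>=1
  process F: level=0
    F->C: in-degree(C)=0, level(C)=1, enqueue
    F->D: in-degree(D)=0, level(D)=1, enqueue
  process C: level=1
    C->A: in-degree(A)=0, level(A)=2, enqueue
  process D: level=1
  process A: level=2
    A->G: in-degree(G)=0, level(G)=3, enqueue
  process G: level=3
All levels: A:2, B:0, C:1, D:1, E:0, F:0, G:3
level(G) = 3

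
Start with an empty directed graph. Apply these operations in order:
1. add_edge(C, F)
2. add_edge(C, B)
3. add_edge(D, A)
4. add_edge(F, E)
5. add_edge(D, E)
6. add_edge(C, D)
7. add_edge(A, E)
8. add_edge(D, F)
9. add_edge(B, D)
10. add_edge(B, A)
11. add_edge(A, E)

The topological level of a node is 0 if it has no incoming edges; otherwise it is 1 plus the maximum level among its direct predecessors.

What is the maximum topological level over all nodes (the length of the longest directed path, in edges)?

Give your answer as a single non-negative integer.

Op 1: add_edge(C, F). Edges now: 1
Op 2: add_edge(C, B). Edges now: 2
Op 3: add_edge(D, A). Edges now: 3
Op 4: add_edge(F, E). Edges now: 4
Op 5: add_edge(D, E). Edges now: 5
Op 6: add_edge(C, D). Edges now: 6
Op 7: add_edge(A, E). Edges now: 7
Op 8: add_edge(D, F). Edges now: 8
Op 9: add_edge(B, D). Edges now: 9
Op 10: add_edge(B, A). Edges now: 10
Op 11: add_edge(A, E) (duplicate, no change). Edges now: 10
Compute levels (Kahn BFS):
  sources (in-degree 0): C
  process C: level=0
    C->B: in-degree(B)=0, level(B)=1, enqueue
    C->D: in-degree(D)=1, level(D)>=1
    C->F: in-degree(F)=1, level(F)>=1
  process B: level=1
    B->A: in-degree(A)=1, level(A)>=2
    B->D: in-degree(D)=0, level(D)=2, enqueue
  process D: level=2
    D->A: in-degree(A)=0, level(A)=3, enqueue
    D->E: in-degree(E)=2, level(E)>=3
    D->F: in-degree(F)=0, level(F)=3, enqueue
  process A: level=3
    A->E: in-degree(E)=1, level(E)>=4
  process F: level=3
    F->E: in-degree(E)=0, level(E)=4, enqueue
  process E: level=4
All levels: A:3, B:1, C:0, D:2, E:4, F:3
max level = 4

Answer: 4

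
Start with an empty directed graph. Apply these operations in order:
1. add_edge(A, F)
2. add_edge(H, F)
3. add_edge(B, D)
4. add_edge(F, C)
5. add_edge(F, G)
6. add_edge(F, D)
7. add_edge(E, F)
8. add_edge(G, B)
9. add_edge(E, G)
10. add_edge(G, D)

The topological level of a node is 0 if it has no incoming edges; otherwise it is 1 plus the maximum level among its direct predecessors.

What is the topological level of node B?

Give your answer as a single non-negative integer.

Answer: 3

Derivation:
Op 1: add_edge(A, F). Edges now: 1
Op 2: add_edge(H, F). Edges now: 2
Op 3: add_edge(B, D). Edges now: 3
Op 4: add_edge(F, C). Edges now: 4
Op 5: add_edge(F, G). Edges now: 5
Op 6: add_edge(F, D). Edges now: 6
Op 7: add_edge(E, F). Edges now: 7
Op 8: add_edge(G, B). Edges now: 8
Op 9: add_edge(E, G). Edges now: 9
Op 10: add_edge(G, D). Edges now: 10
Compute levels (Kahn BFS):
  sources (in-degree 0): A, E, H
  process A: level=0
    A->F: in-degree(F)=2, level(F)>=1
  process E: level=0
    E->F: in-degree(F)=1, level(F)>=1
    E->G: in-degree(G)=1, level(G)>=1
  process H: level=0
    H->F: in-degree(F)=0, level(F)=1, enqueue
  process F: level=1
    F->C: in-degree(C)=0, level(C)=2, enqueue
    F->D: in-degree(D)=2, level(D)>=2
    F->G: in-degree(G)=0, level(G)=2, enqueue
  process C: level=2
  process G: level=2
    G->B: in-degree(B)=0, level(B)=3, enqueue
    G->D: in-degree(D)=1, level(D)>=3
  process B: level=3
    B->D: in-degree(D)=0, level(D)=4, enqueue
  process D: level=4
All levels: A:0, B:3, C:2, D:4, E:0, F:1, G:2, H:0
level(B) = 3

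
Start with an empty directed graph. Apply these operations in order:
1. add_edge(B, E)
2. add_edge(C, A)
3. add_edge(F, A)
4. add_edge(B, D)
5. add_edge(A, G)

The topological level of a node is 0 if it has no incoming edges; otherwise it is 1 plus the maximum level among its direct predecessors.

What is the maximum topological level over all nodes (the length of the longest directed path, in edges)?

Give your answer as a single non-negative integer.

Answer: 2

Derivation:
Op 1: add_edge(B, E). Edges now: 1
Op 2: add_edge(C, A). Edges now: 2
Op 3: add_edge(F, A). Edges now: 3
Op 4: add_edge(B, D). Edges now: 4
Op 5: add_edge(A, G). Edges now: 5
Compute levels (Kahn BFS):
  sources (in-degree 0): B, C, F
  process B: level=0
    B->D: in-degree(D)=0, level(D)=1, enqueue
    B->E: in-degree(E)=0, level(E)=1, enqueue
  process C: level=0
    C->A: in-degree(A)=1, level(A)>=1
  process F: level=0
    F->A: in-degree(A)=0, level(A)=1, enqueue
  process D: level=1
  process E: level=1
  process A: level=1
    A->G: in-degree(G)=0, level(G)=2, enqueue
  process G: level=2
All levels: A:1, B:0, C:0, D:1, E:1, F:0, G:2
max level = 2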